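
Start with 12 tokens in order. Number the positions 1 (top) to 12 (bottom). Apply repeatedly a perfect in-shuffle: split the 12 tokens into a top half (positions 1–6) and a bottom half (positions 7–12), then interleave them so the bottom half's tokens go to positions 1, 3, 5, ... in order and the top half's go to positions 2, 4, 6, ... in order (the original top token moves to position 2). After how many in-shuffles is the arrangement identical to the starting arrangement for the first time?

12

The in-shuffle permutes the 12 positions with cycle lengths [12].
Every token is home exactly when every cycle has completed a whole number of laps, i.e. after lcm(12) = 12 in-shuffles.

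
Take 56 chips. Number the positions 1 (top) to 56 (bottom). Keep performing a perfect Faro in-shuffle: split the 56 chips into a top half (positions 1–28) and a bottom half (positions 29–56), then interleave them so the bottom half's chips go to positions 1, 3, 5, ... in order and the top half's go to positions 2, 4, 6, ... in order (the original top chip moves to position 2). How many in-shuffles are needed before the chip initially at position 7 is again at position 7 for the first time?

18

Follow position 7 under repeated in-shuffles:
7 → 14 → 28 → 56 → 55 → 53 → 49 → 41 → 25 → 50 → 43 → 29 → 1 → 2 → 4 → 8 → 16 → 32 → 7
It first returns after 18 in-shuffles.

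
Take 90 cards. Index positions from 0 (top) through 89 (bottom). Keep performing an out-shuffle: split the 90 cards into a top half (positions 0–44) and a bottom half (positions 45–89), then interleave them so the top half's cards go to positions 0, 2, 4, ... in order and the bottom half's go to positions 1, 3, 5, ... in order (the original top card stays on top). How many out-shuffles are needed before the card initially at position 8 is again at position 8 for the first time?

Follow position 8 under repeated out-shuffles:
8 → 16 → 32 → 64 → 39 → 78 → 67 → 45 → 1 → 2 → 4 → 8
It first returns after 11 out-shuffles.

11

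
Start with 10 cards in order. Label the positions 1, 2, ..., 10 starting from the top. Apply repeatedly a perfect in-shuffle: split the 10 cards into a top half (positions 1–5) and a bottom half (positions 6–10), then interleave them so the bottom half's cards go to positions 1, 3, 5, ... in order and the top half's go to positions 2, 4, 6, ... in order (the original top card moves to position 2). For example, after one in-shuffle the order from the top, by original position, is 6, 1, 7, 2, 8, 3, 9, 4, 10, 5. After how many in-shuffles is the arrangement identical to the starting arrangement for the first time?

The in-shuffle permutes the 10 positions with cycle lengths [10].
Every card is home exactly when every cycle has completed a whole number of laps, i.e. after lcm(10) = 10 in-shuffles.

10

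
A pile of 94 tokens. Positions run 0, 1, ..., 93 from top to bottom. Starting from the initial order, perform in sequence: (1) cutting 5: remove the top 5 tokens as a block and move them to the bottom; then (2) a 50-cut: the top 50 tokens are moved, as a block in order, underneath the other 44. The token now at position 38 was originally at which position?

Undo the operations in reverse order, starting from position 38:
  undo op 2 (cut 50): 38 ← 88
  undo op 1 (cut 5): 88 ← 93
So the token at position 38 came from original position 93.

93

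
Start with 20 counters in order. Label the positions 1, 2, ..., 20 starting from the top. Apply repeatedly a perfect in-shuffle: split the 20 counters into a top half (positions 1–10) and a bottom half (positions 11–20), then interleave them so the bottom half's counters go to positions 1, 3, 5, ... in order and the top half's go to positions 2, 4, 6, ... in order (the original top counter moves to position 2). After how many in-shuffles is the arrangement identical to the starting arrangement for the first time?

6

The in-shuffle permutes the 20 positions with cycle lengths [2, 3, 3, 6, 6].
Every counter is home exactly when every cycle has completed a whole number of laps, i.e. after lcm(2, 3, 6) = 6 in-shuffles.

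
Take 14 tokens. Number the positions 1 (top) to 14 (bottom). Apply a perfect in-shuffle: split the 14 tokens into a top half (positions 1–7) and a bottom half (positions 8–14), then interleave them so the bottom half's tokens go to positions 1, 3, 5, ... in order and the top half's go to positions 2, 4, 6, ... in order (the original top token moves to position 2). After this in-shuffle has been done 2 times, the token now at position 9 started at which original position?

Work backwards from position 9, undoing one in-shuffle at a time:
9 ← 12 ← 6
So the token now at position 9 started at position 6.

6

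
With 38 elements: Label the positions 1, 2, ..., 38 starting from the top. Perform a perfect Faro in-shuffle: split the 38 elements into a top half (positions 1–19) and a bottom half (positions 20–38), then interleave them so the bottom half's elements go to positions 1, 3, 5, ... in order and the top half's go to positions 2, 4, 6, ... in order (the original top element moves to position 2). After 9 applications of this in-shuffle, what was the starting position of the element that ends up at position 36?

15

Work backwards from position 36, undoing one in-shuffle at a time:
36 ← 18 ← 9 ← 24 ← 12 ← 6 ← 3 ← 21 ← 30 ← 15
So the element now at position 36 started at position 15.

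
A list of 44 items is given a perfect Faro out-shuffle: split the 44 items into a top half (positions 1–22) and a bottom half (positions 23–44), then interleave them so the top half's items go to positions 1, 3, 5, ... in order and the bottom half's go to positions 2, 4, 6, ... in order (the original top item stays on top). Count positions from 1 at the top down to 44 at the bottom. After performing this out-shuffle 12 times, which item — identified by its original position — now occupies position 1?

Work backwards from position 1, undoing one out-shuffle at a time:
1 ← 1 ← 1 ← 1 ← 1 ← 1 ← 1 ← 1 ← 1 ← 1 ← 1 ← 1 ← 1
So the item now at position 1 started at position 1.

1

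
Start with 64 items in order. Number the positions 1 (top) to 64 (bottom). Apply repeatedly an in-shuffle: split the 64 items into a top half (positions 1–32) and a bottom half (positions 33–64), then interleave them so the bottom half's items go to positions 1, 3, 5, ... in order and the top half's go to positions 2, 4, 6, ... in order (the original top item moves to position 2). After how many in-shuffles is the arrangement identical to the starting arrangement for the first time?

12

The in-shuffle permutes the 64 positions with cycle lengths [4, 12, 12, 12, 12, 12].
Every item is home exactly when every cycle has completed a whole number of laps, i.e. after lcm(4, 12) = 12 in-shuffles.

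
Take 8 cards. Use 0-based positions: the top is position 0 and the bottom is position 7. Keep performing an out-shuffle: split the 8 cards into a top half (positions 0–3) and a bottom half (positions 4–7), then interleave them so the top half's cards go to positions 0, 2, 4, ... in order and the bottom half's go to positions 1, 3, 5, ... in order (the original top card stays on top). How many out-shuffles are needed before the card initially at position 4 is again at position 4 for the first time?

3

Follow position 4 under repeated out-shuffles:
4 → 1 → 2 → 4
It first returns after 3 out-shuffles.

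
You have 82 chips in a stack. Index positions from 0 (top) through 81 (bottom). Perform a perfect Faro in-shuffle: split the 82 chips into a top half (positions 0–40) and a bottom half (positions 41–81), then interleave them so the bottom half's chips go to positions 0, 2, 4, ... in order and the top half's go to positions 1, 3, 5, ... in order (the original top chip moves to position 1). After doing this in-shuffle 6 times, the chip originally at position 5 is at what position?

Track the chip's position through each in-shuffle:
5 → 11 → 23 → 47 → 12 → 25 → 51

51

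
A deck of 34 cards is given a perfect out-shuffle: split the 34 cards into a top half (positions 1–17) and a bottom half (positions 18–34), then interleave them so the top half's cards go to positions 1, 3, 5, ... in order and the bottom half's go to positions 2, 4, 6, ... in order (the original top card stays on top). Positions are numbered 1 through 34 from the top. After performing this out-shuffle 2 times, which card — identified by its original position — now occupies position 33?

Work backwards from position 33, undoing one out-shuffle at a time:
33 ← 17 ← 9
So the card now at position 33 started at position 9.

9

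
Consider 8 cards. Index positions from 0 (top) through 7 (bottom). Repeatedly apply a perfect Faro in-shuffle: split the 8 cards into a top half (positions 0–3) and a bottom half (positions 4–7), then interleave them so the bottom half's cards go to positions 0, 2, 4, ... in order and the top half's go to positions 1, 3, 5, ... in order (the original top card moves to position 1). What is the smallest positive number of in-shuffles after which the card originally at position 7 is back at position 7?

6

Follow position 7 under repeated in-shuffles:
7 → 6 → 4 → 0 → 1 → 3 → 7
It first returns after 6 in-shuffles.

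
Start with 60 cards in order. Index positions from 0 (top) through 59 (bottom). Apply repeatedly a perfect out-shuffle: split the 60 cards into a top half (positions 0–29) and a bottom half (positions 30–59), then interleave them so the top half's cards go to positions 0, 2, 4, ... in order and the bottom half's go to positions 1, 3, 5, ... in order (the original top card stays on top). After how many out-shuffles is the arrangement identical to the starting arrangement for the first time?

58

The out-shuffle permutes the 60 positions with cycle lengths [1, 1, 58].
Every card is home exactly when every cycle has completed a whole number of laps, i.e. after lcm(1, 58) = 58 out-shuffles.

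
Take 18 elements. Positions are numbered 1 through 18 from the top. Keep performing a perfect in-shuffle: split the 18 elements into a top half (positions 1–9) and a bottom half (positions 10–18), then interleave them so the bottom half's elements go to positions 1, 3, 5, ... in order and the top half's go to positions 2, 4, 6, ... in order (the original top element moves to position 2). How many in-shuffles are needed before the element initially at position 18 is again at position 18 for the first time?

18

Follow position 18 under repeated in-shuffles:
18 → 17 → 15 → 11 → 3 → 6 → 12 → 5 → 10 → 1 → 2 → 4 → 8 → 16 → 13 → 7 → 14 → 9 → 18
It first returns after 18 in-shuffles.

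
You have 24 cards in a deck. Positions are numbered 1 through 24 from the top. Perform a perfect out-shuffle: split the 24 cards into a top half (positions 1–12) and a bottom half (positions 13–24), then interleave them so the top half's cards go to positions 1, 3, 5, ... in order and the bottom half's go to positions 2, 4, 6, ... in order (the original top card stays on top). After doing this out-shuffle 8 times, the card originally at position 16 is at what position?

23

Track the card's position through each out-shuffle:
16 → 8 → 15 → 6 → 11 → 21 → 18 → 12 → 23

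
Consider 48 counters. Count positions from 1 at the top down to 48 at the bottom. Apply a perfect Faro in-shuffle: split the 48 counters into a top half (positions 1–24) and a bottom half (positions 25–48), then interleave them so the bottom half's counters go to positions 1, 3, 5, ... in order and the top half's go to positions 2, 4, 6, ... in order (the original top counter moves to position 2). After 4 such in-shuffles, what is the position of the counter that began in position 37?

Track the counter's position through each in-shuffle:
37 → 25 → 1 → 2 → 4

4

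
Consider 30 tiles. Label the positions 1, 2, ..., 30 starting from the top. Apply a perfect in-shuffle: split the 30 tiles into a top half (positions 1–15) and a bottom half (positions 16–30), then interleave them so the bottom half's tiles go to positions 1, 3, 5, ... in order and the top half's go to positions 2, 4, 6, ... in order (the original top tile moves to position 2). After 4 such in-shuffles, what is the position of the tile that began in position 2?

1

Track the tile's position through each in-shuffle:
2 → 4 → 8 → 16 → 1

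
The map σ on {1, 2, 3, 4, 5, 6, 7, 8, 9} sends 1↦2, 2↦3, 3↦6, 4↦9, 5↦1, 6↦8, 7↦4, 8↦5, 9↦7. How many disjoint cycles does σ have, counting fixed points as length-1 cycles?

2

Cycle decomposition: (1 2 3 6 8 5) (4 9 7).
2 cycles.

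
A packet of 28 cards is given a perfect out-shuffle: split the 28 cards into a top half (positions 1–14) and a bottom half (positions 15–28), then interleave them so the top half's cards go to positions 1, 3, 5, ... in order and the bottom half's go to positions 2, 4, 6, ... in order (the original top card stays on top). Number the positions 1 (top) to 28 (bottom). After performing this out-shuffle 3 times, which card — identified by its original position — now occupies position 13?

16

Work backwards from position 13, undoing one out-shuffle at a time:
13 ← 7 ← 4 ← 16
So the card now at position 13 started at position 16.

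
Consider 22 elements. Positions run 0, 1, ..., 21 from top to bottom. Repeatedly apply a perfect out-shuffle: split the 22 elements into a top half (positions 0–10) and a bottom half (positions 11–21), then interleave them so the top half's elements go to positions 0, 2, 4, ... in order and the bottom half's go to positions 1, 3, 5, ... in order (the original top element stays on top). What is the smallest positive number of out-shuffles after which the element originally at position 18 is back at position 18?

Follow position 18 under repeated out-shuffles:
18 → 15 → 9 → 18
It first returns after 3 out-shuffles.

3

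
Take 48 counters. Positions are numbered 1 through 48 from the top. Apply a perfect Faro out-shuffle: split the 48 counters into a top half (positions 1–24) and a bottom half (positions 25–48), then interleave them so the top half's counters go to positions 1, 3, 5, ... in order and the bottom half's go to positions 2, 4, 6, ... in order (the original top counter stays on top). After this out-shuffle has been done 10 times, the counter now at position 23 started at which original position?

27

Work backwards from position 23, undoing one out-shuffle at a time:
23 ← 12 ← 30 ← 39 ← 20 ← 34 ← 41 ← 21 ← 11 ← 6 ← 27
So the counter now at position 23 started at position 27.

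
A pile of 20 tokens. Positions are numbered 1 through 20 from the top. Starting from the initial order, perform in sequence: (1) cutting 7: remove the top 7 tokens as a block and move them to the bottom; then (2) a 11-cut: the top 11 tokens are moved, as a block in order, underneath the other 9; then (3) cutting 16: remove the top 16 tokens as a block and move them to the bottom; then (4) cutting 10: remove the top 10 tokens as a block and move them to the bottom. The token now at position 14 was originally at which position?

18

Undo the operations in reverse order, starting from position 14:
  undo op 4 (cut 10): 14 ← 4
  undo op 3 (cut 16): 4 ← 20
  undo op 2 (cut 11): 20 ← 11
  undo op 1 (cut 7): 11 ← 18
So the token at position 14 came from original position 18.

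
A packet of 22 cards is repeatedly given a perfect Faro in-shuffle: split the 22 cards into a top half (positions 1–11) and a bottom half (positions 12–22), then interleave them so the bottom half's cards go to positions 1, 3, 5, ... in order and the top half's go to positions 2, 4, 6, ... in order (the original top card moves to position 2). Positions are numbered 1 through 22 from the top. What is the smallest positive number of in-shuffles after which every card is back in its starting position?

The in-shuffle permutes the 22 positions with cycle lengths [11, 11].
Every card is home exactly when every cycle has completed a whole number of laps, i.e. after lcm(11) = 11 in-shuffles.

11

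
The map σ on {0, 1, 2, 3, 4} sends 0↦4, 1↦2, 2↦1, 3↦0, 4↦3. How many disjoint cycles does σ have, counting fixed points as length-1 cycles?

2

Cycle decomposition: (0 4 3) (1 2).
2 cycles.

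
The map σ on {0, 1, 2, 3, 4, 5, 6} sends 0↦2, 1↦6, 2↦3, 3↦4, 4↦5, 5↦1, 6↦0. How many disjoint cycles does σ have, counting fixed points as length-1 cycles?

Cycle decomposition: (0 2 3 4 5 1 6).
1 cycle.

1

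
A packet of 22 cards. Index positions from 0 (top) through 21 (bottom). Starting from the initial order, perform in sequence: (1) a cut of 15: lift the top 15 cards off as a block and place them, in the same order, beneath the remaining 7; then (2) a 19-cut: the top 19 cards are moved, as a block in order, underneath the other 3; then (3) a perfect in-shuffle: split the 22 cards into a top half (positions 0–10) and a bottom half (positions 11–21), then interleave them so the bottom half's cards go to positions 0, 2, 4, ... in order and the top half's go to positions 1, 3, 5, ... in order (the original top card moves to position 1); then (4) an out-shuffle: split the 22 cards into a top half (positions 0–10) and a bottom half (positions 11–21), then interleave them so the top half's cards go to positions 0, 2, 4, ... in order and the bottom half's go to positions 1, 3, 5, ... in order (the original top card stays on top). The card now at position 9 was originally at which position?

19

Undo the operations in reverse order, starting from position 9:
  undo op 4 (out-shuffle, from bottom half): 9 ← 15
  undo op 3 (in-shuffle, from top half): 15 ← 7
  undo op 2 (cut 19): 7 ← 4
  undo op 1 (cut 15): 4 ← 19
So the card at position 9 came from original position 19.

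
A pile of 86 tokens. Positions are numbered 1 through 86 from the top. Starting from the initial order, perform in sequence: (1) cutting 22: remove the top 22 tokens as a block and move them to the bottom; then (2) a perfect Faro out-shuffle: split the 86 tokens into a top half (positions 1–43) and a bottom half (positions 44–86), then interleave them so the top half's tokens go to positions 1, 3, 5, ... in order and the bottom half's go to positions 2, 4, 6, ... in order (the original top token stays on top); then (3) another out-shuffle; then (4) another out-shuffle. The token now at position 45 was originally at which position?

Undo the operations in reverse order, starting from position 45:
  undo op 4 (out-shuffle, from top half): 45 ← 23
  undo op 3 (out-shuffle, from top half): 23 ← 12
  undo op 2 (out-shuffle, from bottom half): 12 ← 49
  undo op 1 (cut 22): 49 ← 71
So the token at position 45 came from original position 71.

71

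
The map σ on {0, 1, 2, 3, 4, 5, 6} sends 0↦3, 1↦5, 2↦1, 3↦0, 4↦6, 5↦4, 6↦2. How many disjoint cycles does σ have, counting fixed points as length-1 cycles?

Cycle decomposition: (0 3) (1 5 4 6 2).
2 cycles.

2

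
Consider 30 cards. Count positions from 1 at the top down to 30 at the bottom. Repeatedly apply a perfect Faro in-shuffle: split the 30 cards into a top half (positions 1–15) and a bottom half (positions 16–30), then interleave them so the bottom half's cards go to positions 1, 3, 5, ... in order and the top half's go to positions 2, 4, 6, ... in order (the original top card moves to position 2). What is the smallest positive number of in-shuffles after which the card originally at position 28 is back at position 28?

Follow position 28 under repeated in-shuffles:
28 → 25 → 19 → 7 → 14 → 28
It first returns after 5 in-shuffles.

5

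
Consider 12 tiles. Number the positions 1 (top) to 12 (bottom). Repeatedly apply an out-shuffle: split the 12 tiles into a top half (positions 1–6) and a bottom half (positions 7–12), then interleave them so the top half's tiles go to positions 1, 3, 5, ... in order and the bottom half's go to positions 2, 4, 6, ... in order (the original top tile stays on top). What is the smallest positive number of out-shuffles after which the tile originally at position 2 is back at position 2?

Follow position 2 under repeated out-shuffles:
2 → 3 → 5 → 9 → 6 → 11 → 10 → 8 → 4 → 7 → 2
It first returns after 10 out-shuffles.

10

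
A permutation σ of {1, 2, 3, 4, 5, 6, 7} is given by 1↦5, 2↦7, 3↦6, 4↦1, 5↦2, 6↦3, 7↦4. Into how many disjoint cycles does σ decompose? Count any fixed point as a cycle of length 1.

Cycle decomposition: (1 5 2 7 4) (3 6).
2 cycles.

2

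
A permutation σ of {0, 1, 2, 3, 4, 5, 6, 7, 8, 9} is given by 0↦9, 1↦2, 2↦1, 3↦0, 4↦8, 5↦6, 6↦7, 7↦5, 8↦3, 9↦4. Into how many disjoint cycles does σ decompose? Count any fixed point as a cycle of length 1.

Cycle decomposition: (0 9 4 8 3) (1 2) (5 6 7).
3 cycles.

3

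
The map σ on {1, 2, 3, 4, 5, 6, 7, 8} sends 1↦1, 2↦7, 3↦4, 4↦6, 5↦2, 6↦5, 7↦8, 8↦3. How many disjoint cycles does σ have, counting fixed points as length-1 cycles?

Cycle decomposition: (1) (2 7 8 3 4 6 5).
2 cycles.

2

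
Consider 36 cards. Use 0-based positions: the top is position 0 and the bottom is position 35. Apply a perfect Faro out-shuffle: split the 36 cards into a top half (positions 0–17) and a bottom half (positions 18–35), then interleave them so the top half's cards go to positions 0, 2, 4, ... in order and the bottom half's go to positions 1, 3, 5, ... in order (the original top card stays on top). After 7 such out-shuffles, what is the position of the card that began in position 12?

Track the card's position through each out-shuffle:
12 → 24 → 13 → 26 → 17 → 34 → 33 → 31

31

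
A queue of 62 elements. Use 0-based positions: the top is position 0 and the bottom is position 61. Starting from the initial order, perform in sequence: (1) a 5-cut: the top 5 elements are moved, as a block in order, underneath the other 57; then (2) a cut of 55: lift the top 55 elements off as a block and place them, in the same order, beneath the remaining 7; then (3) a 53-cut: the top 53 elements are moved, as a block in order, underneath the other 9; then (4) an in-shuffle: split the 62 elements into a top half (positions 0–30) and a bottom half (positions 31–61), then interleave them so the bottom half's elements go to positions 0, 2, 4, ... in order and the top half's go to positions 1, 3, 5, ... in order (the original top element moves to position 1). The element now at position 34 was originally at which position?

Undo the operations in reverse order, starting from position 34:
  undo op 4 (in-shuffle, from bottom half): 34 ← 48
  undo op 3 (cut 53): 48 ← 39
  undo op 2 (cut 55): 39 ← 32
  undo op 1 (cut 5): 32 ← 37
So the element at position 34 came from original position 37.

37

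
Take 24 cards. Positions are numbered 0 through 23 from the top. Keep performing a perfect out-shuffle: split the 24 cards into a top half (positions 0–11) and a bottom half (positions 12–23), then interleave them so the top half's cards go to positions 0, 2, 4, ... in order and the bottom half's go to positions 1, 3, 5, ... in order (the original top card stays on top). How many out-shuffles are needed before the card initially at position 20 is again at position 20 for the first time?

Follow position 20 under repeated out-shuffles:
20 → 17 → 11 → 22 → 21 → 19 → 15 → 7 → 14 → 5 → 10 → 20
It first returns after 11 out-shuffles.

11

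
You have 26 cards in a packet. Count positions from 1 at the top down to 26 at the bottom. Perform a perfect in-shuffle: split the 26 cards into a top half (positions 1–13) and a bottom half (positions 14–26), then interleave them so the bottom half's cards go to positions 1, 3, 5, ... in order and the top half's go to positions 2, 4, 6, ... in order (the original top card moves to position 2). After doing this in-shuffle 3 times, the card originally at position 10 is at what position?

26

Track the card's position through each in-shuffle:
10 → 20 → 13 → 26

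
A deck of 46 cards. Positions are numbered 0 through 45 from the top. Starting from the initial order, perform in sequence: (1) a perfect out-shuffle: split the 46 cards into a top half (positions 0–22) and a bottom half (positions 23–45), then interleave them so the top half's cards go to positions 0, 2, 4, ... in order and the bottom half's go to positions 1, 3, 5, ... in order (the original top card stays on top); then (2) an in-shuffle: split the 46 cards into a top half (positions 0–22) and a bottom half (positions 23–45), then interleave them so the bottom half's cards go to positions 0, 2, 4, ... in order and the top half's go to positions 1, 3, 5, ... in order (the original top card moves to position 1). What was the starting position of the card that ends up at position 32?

Undo the operations in reverse order, starting from position 32:
  undo op 2 (in-shuffle, from bottom half): 32 ← 39
  undo op 1 (out-shuffle, from bottom half): 39 ← 42
So the card at position 32 came from original position 42.

42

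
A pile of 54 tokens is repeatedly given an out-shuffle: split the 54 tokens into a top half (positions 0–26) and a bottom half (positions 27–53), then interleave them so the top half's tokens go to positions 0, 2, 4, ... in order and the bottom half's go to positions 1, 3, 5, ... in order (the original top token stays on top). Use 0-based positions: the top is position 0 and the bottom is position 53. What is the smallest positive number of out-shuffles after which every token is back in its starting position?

The out-shuffle permutes the 54 positions with cycle lengths [1, 1, 52].
Every token is home exactly when every cycle has completed a whole number of laps, i.e. after lcm(1, 52) = 52 out-shuffles.

52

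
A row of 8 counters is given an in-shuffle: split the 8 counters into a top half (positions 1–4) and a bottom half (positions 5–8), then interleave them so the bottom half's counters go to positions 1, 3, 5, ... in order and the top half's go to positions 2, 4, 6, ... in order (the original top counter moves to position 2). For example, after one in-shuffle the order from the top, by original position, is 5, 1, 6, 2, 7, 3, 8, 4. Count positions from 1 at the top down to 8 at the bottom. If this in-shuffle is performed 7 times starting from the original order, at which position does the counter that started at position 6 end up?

3

Track the counter's position through each in-shuffle:
6 → 3 → 6 → 3 → 6 → 3 → 6 → 3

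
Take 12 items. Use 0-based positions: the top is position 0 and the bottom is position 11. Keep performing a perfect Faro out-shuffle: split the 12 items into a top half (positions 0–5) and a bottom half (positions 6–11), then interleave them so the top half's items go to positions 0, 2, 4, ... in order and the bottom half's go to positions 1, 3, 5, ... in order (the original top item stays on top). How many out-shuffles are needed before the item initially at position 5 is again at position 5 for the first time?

10

Follow position 5 under repeated out-shuffles:
5 → 10 → 9 → 7 → 3 → 6 → 1 → 2 → 4 → 8 → 5
It first returns after 10 out-shuffles.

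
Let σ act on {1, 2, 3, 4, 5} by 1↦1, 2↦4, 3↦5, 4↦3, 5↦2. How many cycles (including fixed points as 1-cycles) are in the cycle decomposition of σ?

Cycle decomposition: (1) (2 4 3 5).
2 cycles.

2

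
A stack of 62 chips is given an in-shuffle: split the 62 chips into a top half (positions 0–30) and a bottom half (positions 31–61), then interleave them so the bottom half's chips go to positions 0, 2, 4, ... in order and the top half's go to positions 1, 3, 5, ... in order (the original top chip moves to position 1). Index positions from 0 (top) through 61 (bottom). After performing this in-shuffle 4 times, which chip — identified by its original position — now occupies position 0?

Work backwards from position 0, undoing one in-shuffle at a time:
0 ← 31 ← 15 ← 7 ← 3
So the chip now at position 0 started at position 3.

3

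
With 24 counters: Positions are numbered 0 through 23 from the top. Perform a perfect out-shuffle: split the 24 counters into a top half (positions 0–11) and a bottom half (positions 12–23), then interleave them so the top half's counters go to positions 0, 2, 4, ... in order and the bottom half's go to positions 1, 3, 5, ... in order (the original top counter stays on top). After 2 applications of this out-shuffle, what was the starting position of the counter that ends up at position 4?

1

Work backwards from position 4, undoing one out-shuffle at a time:
4 ← 2 ← 1
So the counter now at position 4 started at position 1.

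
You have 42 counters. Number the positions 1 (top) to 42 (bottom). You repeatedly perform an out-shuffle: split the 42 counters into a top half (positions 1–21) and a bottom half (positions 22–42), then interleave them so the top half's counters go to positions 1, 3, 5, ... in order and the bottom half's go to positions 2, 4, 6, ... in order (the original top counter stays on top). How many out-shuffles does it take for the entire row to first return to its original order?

The out-shuffle permutes the 42 positions with cycle lengths [1, 1, 20, 20].
Every counter is home exactly when every cycle has completed a whole number of laps, i.e. after lcm(1, 20) = 20 out-shuffles.

20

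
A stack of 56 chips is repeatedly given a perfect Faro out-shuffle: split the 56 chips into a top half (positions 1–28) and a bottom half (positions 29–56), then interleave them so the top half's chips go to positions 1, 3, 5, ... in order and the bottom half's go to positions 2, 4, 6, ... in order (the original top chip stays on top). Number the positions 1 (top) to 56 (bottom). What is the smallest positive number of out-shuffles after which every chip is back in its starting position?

20

The out-shuffle permutes the 56 positions with cycle lengths [1, 1, 4, 10, 20, 20].
Every chip is home exactly when every cycle has completed a whole number of laps, i.e. after lcm(1, 4, 10, 20) = 20 out-shuffles.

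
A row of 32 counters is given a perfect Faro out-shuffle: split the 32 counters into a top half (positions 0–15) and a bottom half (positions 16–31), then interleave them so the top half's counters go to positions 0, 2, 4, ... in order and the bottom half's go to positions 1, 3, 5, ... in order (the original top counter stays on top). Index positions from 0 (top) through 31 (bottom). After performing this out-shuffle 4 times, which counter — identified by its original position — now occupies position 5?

Work backwards from position 5, undoing one out-shuffle at a time:
5 ← 18 ← 9 ← 20 ← 10
So the counter now at position 5 started at position 10.

10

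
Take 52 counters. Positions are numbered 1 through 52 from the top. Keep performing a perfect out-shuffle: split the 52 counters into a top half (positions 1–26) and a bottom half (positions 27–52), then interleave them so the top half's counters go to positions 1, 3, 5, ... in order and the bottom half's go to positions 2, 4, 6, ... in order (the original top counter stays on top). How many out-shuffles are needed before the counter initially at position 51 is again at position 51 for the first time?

8

Follow position 51 under repeated out-shuffles:
51 → 50 → 48 → 44 → 36 → 20 → 39 → 26 → 51
It first returns after 8 out-shuffles.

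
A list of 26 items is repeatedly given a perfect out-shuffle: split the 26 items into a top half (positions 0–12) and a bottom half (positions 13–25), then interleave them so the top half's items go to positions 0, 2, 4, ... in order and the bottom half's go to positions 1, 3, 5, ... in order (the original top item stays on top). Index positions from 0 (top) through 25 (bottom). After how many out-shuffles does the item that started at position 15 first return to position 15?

Follow position 15 under repeated out-shuffles:
15 → 5 → 10 → 20 → 15
It first returns after 4 out-shuffles.

4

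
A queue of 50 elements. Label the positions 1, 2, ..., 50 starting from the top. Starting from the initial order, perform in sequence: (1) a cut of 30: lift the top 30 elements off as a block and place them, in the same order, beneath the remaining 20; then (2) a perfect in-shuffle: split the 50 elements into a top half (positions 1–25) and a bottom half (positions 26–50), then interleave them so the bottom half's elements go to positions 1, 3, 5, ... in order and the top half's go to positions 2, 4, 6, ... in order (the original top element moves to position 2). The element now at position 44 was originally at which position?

Undo the operations in reverse order, starting from position 44:
  undo op 2 (in-shuffle, from top half): 44 ← 22
  undo op 1 (cut 30): 22 ← 2
So the element at position 44 came from original position 2.

2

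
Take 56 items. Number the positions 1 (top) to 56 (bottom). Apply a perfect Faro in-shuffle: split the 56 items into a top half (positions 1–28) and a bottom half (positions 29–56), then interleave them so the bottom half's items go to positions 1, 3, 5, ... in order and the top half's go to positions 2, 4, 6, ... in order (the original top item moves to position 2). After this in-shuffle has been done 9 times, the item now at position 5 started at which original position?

52

Work backwards from position 5, undoing one in-shuffle at a time:
5 ← 31 ← 44 ← 22 ← 11 ← 34 ← 17 ← 37 ← 47 ← 52
So the item now at position 5 started at position 52.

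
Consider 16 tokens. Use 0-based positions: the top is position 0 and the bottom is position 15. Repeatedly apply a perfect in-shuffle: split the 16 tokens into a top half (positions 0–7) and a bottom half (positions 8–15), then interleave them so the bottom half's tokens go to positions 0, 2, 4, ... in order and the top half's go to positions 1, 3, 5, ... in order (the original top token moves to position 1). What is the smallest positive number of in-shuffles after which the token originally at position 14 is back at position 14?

Follow position 14 under repeated in-shuffles:
14 → 12 → 8 → 0 → 1 → 3 → 7 → 15 → 14
It first returns after 8 in-shuffles.

8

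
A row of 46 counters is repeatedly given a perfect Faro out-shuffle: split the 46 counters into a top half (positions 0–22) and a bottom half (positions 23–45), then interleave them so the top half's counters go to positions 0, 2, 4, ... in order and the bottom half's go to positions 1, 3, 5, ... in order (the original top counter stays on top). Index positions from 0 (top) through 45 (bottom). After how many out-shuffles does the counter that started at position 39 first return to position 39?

4

Follow position 39 under repeated out-shuffles:
39 → 33 → 21 → 42 → 39
It first returns after 4 out-shuffles.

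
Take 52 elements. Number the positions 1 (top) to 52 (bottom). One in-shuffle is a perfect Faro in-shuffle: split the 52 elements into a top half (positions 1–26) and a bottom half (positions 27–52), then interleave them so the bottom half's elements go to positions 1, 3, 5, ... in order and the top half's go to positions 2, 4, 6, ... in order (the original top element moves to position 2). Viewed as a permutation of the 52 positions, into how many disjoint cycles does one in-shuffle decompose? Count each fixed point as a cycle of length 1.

1

Trace each unvisited position around until it returns:
(1 2 4 8 16 32 ... len 52)
1 cycle in total.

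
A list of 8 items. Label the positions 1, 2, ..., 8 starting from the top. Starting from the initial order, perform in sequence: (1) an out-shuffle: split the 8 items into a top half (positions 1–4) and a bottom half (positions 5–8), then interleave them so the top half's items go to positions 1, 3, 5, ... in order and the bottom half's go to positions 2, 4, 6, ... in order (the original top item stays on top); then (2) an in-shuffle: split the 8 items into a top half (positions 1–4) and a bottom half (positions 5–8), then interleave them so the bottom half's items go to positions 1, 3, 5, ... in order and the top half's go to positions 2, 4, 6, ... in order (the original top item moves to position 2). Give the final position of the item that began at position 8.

Track the item from position 8 forward through each operation:
  after op 1 (out-shuffle): 8 → 8
  after op 2 (in-shuffle): 8 → 7

7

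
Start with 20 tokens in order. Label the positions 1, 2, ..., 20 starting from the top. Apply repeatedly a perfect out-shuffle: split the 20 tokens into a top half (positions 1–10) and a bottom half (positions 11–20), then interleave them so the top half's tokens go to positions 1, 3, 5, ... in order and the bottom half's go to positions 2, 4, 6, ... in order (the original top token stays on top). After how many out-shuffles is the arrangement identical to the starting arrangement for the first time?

18

The out-shuffle permutes the 20 positions with cycle lengths [1, 1, 18].
Every token is home exactly when every cycle has completed a whole number of laps, i.e. after lcm(1, 18) = 18 out-shuffles.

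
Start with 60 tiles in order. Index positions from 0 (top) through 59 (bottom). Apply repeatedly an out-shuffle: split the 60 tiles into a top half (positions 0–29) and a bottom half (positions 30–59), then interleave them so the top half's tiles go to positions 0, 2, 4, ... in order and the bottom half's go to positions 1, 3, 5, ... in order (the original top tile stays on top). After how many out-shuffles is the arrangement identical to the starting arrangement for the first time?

The out-shuffle permutes the 60 positions with cycle lengths [1, 1, 58].
Every tile is home exactly when every cycle has completed a whole number of laps, i.e. after lcm(1, 58) = 58 out-shuffles.

58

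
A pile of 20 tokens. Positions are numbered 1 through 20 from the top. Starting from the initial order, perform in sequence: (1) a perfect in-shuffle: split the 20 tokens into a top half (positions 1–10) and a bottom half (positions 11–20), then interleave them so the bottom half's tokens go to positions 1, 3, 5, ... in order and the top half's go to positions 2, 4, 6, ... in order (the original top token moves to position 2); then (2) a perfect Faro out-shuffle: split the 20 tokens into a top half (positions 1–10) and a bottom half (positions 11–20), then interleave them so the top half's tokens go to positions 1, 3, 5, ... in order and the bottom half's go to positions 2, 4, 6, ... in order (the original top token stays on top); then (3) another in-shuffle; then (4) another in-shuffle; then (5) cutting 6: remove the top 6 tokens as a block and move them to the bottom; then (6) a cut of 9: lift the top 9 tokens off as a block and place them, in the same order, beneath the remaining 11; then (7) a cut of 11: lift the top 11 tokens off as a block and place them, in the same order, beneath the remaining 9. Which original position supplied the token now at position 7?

5

Undo the operations in reverse order, starting from position 7:
  undo op 7 (cut 11): 7 ← 18
  undo op 6 (cut 9): 18 ← 7
  undo op 5 (cut 6): 7 ← 13
  undo op 4 (in-shuffle, from bottom half): 13 ← 17
  undo op 3 (in-shuffle, from bottom half): 17 ← 19
  undo op 2 (out-shuffle, from top half): 19 ← 10
  undo op 1 (in-shuffle, from top half): 10 ← 5
So the token at position 7 came from original position 5.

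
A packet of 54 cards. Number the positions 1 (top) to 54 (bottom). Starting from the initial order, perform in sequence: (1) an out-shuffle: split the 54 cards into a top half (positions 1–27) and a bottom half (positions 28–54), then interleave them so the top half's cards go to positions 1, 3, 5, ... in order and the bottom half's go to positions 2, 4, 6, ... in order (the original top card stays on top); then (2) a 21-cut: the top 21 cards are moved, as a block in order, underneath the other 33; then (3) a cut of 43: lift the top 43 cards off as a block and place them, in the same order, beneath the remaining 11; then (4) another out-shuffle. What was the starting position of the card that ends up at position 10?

48

Undo the operations in reverse order, starting from position 10:
  undo op 4 (out-shuffle, from bottom half): 10 ← 32
  undo op 3 (cut 43): 32 ← 21
  undo op 2 (cut 21): 21 ← 42
  undo op 1 (out-shuffle, from bottom half): 42 ← 48
So the card at position 10 came from original position 48.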